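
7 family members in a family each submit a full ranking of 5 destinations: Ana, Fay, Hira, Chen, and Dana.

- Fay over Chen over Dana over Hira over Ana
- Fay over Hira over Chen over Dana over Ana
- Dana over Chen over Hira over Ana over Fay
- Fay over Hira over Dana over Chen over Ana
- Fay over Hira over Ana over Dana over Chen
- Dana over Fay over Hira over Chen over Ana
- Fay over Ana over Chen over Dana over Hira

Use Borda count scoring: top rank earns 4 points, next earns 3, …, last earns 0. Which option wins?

Fay

Borda scores:
  Ana: 0 + 0 + 1 + 0 + 2 + 0 + 3 = 6
  Fay: 4 + 4 + 0 + 4 + 4 + 3 + 4 = 23
  Hira: 1 + 3 + 2 + 3 + 3 + 2 + 0 = 14
  Chen: 3 + 2 + 3 + 1 + 0 + 1 + 2 = 12
  Dana: 2 + 1 + 4 + 2 + 1 + 4 + 1 = 15
Fay has the highest total.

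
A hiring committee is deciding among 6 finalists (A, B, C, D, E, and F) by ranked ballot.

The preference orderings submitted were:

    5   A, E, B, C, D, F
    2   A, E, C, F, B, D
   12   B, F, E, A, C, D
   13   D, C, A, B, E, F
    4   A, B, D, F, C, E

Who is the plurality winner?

D

First-place vote totals:
  A: 11
  B: 12
  C: 0
  D: 13
  E: 0
  F: 0
D has the most first-place votes.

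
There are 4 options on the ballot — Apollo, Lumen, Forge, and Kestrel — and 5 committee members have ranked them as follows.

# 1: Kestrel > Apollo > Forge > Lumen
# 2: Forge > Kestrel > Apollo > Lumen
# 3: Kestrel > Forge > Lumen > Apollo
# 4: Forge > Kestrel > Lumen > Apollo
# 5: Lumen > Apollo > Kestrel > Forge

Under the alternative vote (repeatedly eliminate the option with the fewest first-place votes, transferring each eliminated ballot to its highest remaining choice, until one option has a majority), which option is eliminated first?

Round 1: Forge 2, Kestrel 2, Lumen 1, Apollo 0. Apollo has the fewest and is eliminated.
Round 2: Forge 2, Kestrel 2, Lumen 1. Lumen has the fewest and is eliminated.
Round 3: Kestrel 3, Forge 2. Kestrel has a majority.

Apollo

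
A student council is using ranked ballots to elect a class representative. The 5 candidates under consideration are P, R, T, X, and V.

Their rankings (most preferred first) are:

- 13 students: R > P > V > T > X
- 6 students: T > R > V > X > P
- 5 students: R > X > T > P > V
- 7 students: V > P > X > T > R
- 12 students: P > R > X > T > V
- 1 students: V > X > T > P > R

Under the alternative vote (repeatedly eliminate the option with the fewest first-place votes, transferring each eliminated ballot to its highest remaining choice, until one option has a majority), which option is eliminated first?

Round 1: R 18, P 12, V 8, T 6, X 0. X has the fewest and is eliminated.
Round 2: R 18, P 12, V 8, T 6. T has the fewest and is eliminated.
Round 3: R 24, P 12, V 8. R has a majority.

X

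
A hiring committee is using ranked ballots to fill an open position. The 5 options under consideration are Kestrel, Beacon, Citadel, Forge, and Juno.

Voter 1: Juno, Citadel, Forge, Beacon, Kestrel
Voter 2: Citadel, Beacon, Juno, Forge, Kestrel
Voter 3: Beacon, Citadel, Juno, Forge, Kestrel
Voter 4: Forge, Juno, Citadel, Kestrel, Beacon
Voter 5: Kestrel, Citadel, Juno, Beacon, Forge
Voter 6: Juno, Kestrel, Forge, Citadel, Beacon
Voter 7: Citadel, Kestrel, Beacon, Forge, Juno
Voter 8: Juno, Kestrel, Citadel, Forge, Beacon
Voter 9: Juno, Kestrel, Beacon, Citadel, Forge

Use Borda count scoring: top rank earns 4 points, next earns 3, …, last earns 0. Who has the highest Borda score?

Juno

Borda scores:
  Kestrel: 0 + 0 + 0 + 1 + 4 + 3 + 3 + 3 + 3 = 17
  Beacon: 1 + 3 + 4 + 0 + 1 + 0 + 2 + 0 + 2 = 13
  Citadel: 3 + 4 + 3 + 2 + 3 + 1 + 4 + 2 + 1 = 23
  Forge: 2 + 1 + 1 + 4 + 0 + 2 + 1 + 1 + 0 = 12
  Juno: 4 + 2 + 2 + 3 + 2 + 4 + 0 + 4 + 4 = 25
Juno has the highest total.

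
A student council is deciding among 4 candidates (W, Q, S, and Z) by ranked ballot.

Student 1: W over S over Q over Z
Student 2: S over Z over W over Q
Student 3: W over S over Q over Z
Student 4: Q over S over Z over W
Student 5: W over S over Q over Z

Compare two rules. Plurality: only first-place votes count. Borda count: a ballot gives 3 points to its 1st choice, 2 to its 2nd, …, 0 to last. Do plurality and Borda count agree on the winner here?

No

Plurality first-place counts: W 3, Q 1, S 1, Z 0 → W.
Borda totals: W 10, Q 6, S 11, Z 3 → S.
The two rules disagree: plurality picks W, Borda picks S.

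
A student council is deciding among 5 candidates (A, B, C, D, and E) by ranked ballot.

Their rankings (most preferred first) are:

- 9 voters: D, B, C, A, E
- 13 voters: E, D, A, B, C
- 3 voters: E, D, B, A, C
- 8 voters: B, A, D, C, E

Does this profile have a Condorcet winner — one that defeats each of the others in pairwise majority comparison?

Yes

Head-to-head results (33 voters total):
A vs B: B wins 20–13.
A vs C: A wins 24–9.
A vs D: D wins 25–8.
A vs E: A wins 17–16.
B vs C: B wins 33–0.
B vs D: D wins 25–8.
B vs E: B wins 17–16.
C vs D: D wins 33–0.
C vs E: C wins 17–16.
D vs E: D wins 17–16.
D beats each rival — A (25–8), B (25–8), C (33–0), E (17–16) — so D is the Condorcet winner.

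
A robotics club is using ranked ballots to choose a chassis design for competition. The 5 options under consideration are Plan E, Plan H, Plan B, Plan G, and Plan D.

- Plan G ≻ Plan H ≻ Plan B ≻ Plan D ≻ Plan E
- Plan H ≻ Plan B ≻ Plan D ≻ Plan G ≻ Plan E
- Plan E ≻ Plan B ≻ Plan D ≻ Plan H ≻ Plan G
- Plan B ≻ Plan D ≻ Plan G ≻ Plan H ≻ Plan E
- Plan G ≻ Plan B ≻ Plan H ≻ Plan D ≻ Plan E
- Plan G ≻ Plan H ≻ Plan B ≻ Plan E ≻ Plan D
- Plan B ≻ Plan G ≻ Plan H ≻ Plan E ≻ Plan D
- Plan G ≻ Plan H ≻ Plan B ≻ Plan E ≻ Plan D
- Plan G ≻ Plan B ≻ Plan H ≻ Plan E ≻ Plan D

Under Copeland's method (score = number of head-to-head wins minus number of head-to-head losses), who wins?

Plan G

Pairwise results:
  Plan E vs Plan H: Plan H wins 8–1.
  Plan E vs Plan B: Plan B wins 8–1.
  Plan E vs Plan G: Plan G wins 8–1.
  Plan E vs Plan D: Plan E wins 5–4.
  Plan H vs Plan B: Plan B wins 5–4.
  Plan H vs Plan G: Plan G wins 7–2.
  Plan H vs Plan D: Plan H wins 7–2.
  Plan B vs Plan G: Plan G wins 5–4.
  Plan B vs Plan D: Plan B wins 9–0.
  Plan G vs Plan D: Plan G wins 6–3.
Copeland scores (wins − losses):
  Plan E: 1 − 3 = -2
  Plan H: 2 − 2 = 0
  Plan B: 3 − 1 = 2
  Plan G: 4 − 0 = 4
  Plan D: 0 − 4 = -4
Plan G has the best Copeland score.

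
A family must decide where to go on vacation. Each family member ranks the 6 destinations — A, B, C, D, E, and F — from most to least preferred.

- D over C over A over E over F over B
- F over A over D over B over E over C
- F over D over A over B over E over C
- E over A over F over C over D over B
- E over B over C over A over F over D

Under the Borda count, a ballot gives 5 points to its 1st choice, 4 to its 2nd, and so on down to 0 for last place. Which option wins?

A

Borda scores:
  A: 3 + 4 + 3 + 4 + 2 = 16
  B: 0 + 2 + 2 + 0 + 4 = 8
  C: 4 + 0 + 0 + 2 + 3 = 9
  D: 5 + 3 + 4 + 1 + 0 = 13
  E: 2 + 1 + 1 + 5 + 5 = 14
  F: 1 + 5 + 5 + 3 + 1 = 15
A has the highest total.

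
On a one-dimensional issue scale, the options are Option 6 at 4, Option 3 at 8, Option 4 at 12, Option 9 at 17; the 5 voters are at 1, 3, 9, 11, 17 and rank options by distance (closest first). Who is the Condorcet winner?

With single-peaked preferences on a line, the Condorcet winner is the candidate closest to the median voter.
The median voter (position 9) is closest to Option 3 at 8.
Check: Option 3 vs Option 9 — voters closer to Option 3: 4 of 5.

Option 3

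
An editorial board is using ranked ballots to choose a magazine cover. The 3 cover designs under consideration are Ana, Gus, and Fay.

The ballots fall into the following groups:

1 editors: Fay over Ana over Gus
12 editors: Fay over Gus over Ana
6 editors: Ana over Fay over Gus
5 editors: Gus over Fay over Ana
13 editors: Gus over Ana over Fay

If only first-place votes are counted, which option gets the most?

First-place vote totals:
  Ana: 6
  Gus: 18
  Fay: 13
Gus has the most first-place votes.

Gus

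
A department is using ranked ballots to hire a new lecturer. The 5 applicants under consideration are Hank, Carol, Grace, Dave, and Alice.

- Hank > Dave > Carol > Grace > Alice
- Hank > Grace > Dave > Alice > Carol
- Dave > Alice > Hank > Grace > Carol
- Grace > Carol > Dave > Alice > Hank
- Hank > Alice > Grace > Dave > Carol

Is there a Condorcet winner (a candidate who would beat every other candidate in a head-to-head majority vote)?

Head-to-head results (5 voters total):
Hank vs Carol: Hank wins 4–1.
Hank vs Grace: Hank wins 4–1.
Hank vs Dave: Hank wins 3–2.
Hank vs Alice: Hank wins 3–2.
Carol vs Grace: Grace wins 4–1.
Carol vs Dave: Dave wins 4–1.
Carol vs Alice: Alice wins 3–2.
Grace vs Dave: Grace wins 3–2.
Grace vs Alice: Grace wins 3–2.
Dave vs Alice: Dave wins 4–1.
Hank beats each rival — Carol (4–1), Grace (4–1), Dave (3–2), Alice (3–2) — so Hank is the Condorcet winner.

Yes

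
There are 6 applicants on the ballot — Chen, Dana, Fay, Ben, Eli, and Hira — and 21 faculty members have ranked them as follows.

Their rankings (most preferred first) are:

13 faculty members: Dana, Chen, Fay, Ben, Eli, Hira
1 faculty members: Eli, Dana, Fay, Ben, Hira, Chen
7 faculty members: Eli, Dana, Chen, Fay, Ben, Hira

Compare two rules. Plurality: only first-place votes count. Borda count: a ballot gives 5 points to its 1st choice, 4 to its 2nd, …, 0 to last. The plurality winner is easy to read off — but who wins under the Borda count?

Dana

Plurality first-place counts: Chen 0, Dana 13, Fay 0, Ben 0, Eli 8, Hira 0 → Dana.
Borda totals: Chen 73, Dana 97, Fay 56, Ben 35, Eli 53, Hira 1 → Dana.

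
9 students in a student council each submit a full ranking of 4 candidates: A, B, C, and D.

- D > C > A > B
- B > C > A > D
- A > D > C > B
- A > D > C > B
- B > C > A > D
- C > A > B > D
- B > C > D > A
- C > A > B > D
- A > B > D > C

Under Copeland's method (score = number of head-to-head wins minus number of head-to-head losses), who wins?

Pairwise results:
  A vs B: A wins 6–3.
  A vs C: C wins 6–3.
  A vs D: A wins 7–2.
  B vs C: C wins 5–4.
  B vs D: B wins 6–3.
  C vs D: C wins 5–4.
Copeland scores (wins − losses):
  A: 2 − 1 = 1
  B: 1 − 2 = -1
  C: 3 − 0 = 3
  D: 0 − 3 = -3
C has the best Copeland score.

C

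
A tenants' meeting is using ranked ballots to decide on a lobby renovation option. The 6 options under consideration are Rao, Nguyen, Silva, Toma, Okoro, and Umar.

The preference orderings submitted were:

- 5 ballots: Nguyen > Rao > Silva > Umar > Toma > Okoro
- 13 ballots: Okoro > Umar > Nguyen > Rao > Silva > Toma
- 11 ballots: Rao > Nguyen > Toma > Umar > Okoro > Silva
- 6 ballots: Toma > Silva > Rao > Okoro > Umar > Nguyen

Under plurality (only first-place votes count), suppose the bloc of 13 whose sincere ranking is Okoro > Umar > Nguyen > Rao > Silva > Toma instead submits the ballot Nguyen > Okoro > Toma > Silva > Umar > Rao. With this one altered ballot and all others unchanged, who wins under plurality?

First-place totals with the altered ballot: Rao 11, Nguyen 18, Silva 0, Toma 6, Okoro 0, Umar 0.
The switch changes the winner from Okoro to Nguyen.

Nguyen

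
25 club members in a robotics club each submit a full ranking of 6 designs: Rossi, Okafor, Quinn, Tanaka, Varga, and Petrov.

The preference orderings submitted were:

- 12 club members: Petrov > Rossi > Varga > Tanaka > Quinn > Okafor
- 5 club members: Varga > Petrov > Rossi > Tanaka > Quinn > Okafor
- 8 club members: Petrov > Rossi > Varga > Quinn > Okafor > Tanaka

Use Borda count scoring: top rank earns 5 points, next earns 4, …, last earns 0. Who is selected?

Borda scores:
  Rossi: 12·4 + 5·3 + 8·4 = 95
  Okafor: 12·0 + 5·0 + 8·1 = 8
  Quinn: 12·1 + 5·1 + 8·2 = 33
  Tanaka: 12·2 + 5·2 + 8·0 = 34
  Varga: 12·3 + 5·5 + 8·3 = 85
  Petrov: 12·5 + 5·4 + 8·5 = 120
Petrov has the highest total.

Petrov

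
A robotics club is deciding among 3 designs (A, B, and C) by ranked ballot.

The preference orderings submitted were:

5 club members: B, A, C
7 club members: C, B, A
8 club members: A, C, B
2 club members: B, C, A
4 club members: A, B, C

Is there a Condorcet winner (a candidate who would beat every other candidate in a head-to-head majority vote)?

No

Head-to-head results (26 voters total):
A vs B: B wins 14–12.
A vs C: A wins 17–9.
B vs C: C wins 15–11.
No candidate beats all others: A beats C beats B beats A, a majority cycle.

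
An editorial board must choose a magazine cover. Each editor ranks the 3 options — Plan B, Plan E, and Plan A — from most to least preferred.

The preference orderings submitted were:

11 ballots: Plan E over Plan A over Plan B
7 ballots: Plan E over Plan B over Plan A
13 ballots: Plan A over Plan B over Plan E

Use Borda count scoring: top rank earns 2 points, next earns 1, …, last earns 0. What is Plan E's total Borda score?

36

Borda scores:
  Plan B: 11·0 + 7·1 + 13·1 = 20
  Plan E: 11·2 + 7·2 + 13·0 = 36
  Plan A: 11·1 + 7·0 + 13·2 = 37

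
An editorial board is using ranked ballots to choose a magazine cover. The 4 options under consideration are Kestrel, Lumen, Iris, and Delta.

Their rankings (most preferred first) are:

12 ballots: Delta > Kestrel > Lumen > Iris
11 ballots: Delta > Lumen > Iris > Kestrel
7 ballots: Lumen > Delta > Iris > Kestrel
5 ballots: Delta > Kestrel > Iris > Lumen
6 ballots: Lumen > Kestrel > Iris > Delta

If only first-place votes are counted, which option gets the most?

Delta

First-place vote totals:
  Kestrel: 0
  Lumen: 13
  Iris: 0
  Delta: 28
Delta has the most first-place votes.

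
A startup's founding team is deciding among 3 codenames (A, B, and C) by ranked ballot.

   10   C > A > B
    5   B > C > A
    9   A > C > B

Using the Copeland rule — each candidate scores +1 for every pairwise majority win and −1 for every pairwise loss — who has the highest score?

C

Pairwise results:
  A vs B: A wins 19–5.
  A vs C: C wins 15–9.
  B vs C: C wins 19–5.
Copeland scores (wins − losses):
  A: 1 − 1 = 0
  B: 0 − 2 = -2
  C: 2 − 0 = 2
C has the best Copeland score.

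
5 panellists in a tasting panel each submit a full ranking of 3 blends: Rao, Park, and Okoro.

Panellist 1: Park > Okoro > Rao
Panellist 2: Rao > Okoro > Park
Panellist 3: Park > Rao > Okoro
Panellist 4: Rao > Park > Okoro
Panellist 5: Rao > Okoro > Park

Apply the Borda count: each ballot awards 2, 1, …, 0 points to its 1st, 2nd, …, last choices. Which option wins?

Borda scores:
  Rao: 0 + 2 + 1 + 2 + 2 = 7
  Park: 2 + 0 + 2 + 1 + 0 = 5
  Okoro: 1 + 1 + 0 + 0 + 1 = 3
Rao has the highest total.

Rao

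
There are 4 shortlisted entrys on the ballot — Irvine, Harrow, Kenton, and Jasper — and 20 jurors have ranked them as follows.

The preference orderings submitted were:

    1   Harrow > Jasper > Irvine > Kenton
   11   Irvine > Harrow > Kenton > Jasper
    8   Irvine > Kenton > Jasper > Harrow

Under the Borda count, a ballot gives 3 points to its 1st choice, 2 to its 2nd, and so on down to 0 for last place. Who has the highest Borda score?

Borda scores:
  Irvine: 1 + 11·3 + 8·3 = 58
  Harrow: 3 + 11·2 + 8·0 = 25
  Kenton: 0 + 11·1 + 8·2 = 27
  Jasper: 2 + 11·0 + 8·1 = 10
Irvine has the highest total.

Irvine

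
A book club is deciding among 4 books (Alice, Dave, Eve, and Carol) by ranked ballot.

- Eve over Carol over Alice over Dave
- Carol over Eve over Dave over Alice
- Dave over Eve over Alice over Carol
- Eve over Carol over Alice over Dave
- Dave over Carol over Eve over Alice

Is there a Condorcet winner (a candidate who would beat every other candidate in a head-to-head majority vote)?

Head-to-head results (5 voters total):
Alice vs Dave: Dave wins 3–2.
Alice vs Eve: Eve wins 5–0.
Alice vs Carol: Carol wins 4–1.
Dave vs Eve: Eve wins 3–2.
Dave vs Carol: Carol wins 3–2.
Eve vs Carol: Eve wins 3–2.
Eve beats each rival — Alice (5–0), Dave (3–2), Carol (3–2) — so Eve is the Condorcet winner.

Yes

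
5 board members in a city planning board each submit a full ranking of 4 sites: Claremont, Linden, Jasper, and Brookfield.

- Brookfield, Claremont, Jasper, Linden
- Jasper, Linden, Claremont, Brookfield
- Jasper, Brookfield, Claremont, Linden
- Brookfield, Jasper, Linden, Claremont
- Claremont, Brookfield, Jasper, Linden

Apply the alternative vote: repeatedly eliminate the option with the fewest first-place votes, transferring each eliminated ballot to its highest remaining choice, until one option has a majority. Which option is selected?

Brookfield

Round 1: Jasper 2, Brookfield 2, Claremont 1, Linden 0. Linden has the fewest and is eliminated.
Round 2: Jasper 2, Brookfield 2, Claremont 1. Claremont has the fewest and is eliminated.
Round 3: Brookfield 3, Jasper 2. Brookfield has a majority.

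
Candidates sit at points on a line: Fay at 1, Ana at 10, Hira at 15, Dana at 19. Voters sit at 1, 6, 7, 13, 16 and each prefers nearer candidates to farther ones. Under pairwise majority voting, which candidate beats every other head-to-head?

With single-peaked preferences on a line, the Condorcet winner is the candidate closest to the median voter.
The median voter (position 7) is closest to Ana at 10.
Check: Ana vs Hira — voters closer to Ana: 3 of 5.

Ana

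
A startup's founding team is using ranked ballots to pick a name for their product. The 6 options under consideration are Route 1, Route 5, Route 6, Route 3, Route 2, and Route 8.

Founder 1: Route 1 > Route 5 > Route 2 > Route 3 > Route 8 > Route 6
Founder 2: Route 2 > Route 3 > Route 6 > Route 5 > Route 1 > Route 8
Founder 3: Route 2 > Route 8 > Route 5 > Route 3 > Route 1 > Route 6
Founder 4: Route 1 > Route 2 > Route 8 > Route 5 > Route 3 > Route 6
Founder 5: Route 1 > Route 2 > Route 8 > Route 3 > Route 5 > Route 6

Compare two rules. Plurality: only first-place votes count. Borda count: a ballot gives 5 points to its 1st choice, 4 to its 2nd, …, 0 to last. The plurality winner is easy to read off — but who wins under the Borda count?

Route 2

Plurality first-place counts: Route 1 3, Route 5 0, Route 6 0, Route 3 0, Route 2 2, Route 8 0 → Route 1.
Borda totals: Route 1 17, Route 5 12, Route 6 3, Route 3 11, Route 2 21, Route 8 11 → Route 2.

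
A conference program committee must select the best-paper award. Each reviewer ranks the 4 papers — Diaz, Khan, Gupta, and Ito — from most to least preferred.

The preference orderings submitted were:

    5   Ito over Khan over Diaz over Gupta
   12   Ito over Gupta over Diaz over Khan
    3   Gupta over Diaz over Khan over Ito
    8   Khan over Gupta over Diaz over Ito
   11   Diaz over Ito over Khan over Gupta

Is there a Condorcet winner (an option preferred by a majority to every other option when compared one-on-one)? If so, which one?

Head-to-head results (39 voters total):
Diaz vs Khan: Diaz wins 26–13.
Diaz vs Gupta: Gupta wins 23–16.
Diaz vs Ito: Diaz wins 22–17.
Khan vs Gupta: Khan wins 24–15.
Khan vs Ito: Ito wins 28–11.
Gupta vs Ito: Ito wins 28–11.
No candidate beats all others: Diaz beats Khan beats Gupta beats Diaz, a majority cycle.

None — there is no Condorcet winner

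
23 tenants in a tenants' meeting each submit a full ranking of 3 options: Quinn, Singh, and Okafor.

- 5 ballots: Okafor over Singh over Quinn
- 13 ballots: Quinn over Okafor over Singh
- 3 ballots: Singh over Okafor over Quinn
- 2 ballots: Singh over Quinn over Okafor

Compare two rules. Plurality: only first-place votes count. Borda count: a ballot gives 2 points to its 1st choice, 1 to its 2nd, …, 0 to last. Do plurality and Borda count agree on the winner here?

Yes

Plurality first-place counts: Quinn 13, Singh 5, Okafor 5 → Quinn.
Borda totals: Quinn 28, Singh 15, Okafor 26 → Quinn.
The two rules agree on Quinn.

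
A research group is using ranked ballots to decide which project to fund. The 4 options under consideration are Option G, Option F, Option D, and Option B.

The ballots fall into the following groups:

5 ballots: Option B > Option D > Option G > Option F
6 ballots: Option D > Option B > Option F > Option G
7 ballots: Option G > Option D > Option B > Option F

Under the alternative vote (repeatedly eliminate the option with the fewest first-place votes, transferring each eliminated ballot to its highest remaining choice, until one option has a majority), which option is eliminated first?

Option F

Round 1: Option G 7, Option D 6, Option B 5, Option F 0. Option F has the fewest and is eliminated.
Round 2: Option G 7, Option D 6, Option B 5. Option B has the fewest and is eliminated.
Round 3: Option D 11, Option G 7. Option D has a majority.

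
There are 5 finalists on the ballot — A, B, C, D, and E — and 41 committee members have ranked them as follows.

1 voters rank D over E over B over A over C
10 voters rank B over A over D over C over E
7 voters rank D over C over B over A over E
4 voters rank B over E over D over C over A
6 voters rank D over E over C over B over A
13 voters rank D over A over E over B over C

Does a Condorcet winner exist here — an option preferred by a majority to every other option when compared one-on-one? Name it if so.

D

Head-to-head results (41 voters total):
A vs B: B wins 28–13.
A vs C: A wins 24–17.
A vs D: D wins 31–10.
A vs E: A wins 30–11.
B vs C: B wins 28–13.
B vs D: D wins 27–14.
B vs E: B wins 21–20.
C vs D: D wins 41–0.
C vs E: E wins 24–17.
D vs E: D wins 37–4.
D beats each rival — A (31–10), B (27–14), C (41–0), E (37–4) — so D is the Condorcet winner.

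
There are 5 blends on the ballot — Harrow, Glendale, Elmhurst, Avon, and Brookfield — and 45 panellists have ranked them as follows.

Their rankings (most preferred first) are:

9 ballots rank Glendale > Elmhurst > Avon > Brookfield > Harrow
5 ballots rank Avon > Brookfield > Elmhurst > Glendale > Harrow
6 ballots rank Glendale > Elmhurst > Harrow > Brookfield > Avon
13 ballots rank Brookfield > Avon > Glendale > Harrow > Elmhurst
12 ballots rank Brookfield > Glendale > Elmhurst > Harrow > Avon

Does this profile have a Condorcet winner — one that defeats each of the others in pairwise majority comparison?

Head-to-head results (45 voters total):
Harrow vs Glendale: Glendale wins 45–0.
Harrow vs Elmhurst: Elmhurst wins 32–13.
Harrow vs Avon: Avon wins 27–18.
Harrow vs Brookfield: Brookfield wins 39–6.
Glendale vs Elmhurst: Glendale wins 40–5.
Glendale vs Avon: Glendale wins 27–18.
Glendale vs Brookfield: Brookfield wins 30–15.
Elmhurst vs Avon: Elmhurst wins 27–18.
Elmhurst vs Brookfield: Brookfield wins 30–15.
Avon vs Brookfield: Brookfield wins 31–14.
Brookfield beats each rival — Harrow (39–6), Glendale (30–15), Elmhurst (30–15), Avon (31–14) — so Brookfield is the Condorcet winner.

Yes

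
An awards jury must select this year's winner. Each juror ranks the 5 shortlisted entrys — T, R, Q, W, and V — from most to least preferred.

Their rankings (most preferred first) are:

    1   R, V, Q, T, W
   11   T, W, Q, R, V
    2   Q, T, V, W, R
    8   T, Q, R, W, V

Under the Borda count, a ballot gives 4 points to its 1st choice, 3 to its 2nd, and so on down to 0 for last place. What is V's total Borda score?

Borda scores:
  T: 1 + 11·4 + 2·3 + 8·4 = 83
  R: 4 + 11·1 + 2·0 + 8·2 = 31
  Q: 2 + 11·2 + 2·4 + 8·3 = 56
  W: 0 + 11·3 + 2·1 + 8·1 = 43
  V: 3 + 11·0 + 2·2 + 8·0 = 7

7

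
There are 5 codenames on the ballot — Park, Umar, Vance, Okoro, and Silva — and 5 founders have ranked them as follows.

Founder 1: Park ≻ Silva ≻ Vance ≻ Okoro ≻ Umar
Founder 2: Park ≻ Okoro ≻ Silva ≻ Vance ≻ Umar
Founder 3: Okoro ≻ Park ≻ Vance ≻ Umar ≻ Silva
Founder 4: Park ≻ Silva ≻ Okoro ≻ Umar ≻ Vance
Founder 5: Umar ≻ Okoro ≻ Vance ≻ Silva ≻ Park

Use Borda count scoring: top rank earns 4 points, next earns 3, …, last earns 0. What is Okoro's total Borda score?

13

Borda scores:
  Park: 4 + 4 + 3 + 4 + 0 = 15
  Umar: 0 + 0 + 1 + 1 + 4 = 6
  Vance: 2 + 1 + 2 + 0 + 2 = 7
  Okoro: 1 + 3 + 4 + 2 + 3 = 13
  Silva: 3 + 2 + 0 + 3 + 1 = 9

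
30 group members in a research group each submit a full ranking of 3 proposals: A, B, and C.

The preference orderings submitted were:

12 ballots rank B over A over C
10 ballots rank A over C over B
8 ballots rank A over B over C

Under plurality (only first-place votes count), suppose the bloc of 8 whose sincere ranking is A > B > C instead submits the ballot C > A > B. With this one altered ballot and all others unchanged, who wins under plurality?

First-place totals with the altered ballot: A 10, B 12, C 8.
The switch changes the winner from A to B.

B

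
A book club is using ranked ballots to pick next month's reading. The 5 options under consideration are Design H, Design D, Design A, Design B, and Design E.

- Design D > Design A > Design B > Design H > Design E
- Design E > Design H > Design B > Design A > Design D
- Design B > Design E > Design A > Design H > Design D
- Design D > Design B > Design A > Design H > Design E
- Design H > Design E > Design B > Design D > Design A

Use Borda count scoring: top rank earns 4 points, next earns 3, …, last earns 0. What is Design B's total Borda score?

13

Borda scores:
  Design H: 1 + 3 + 1 + 1 + 4 = 10
  Design D: 4 + 0 + 0 + 4 + 1 = 9
  Design A: 3 + 1 + 2 + 2 + 0 = 8
  Design B: 2 + 2 + 4 + 3 + 2 = 13
  Design E: 0 + 4 + 3 + 0 + 3 = 10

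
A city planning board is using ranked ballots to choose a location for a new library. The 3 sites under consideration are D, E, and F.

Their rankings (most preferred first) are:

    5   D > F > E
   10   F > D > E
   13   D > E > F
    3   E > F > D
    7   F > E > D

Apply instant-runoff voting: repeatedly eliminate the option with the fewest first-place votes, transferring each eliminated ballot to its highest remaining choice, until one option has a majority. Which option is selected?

F

Round 1: D 18, F 17, E 3. E has the fewest and is eliminated.
Round 2: F 20, D 18. F has a majority.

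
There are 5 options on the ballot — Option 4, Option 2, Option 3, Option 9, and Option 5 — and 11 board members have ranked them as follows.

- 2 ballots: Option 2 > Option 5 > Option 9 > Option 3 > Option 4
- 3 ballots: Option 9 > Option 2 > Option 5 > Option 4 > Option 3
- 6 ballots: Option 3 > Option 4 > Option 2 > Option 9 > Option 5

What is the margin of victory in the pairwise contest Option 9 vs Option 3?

Ballots ranking Option 9 above Option 3: 2+3 = 5.
Ballots ranking Option 3 above Option 9: 6.
Option 3 wins 6–5, a margin of 1.

1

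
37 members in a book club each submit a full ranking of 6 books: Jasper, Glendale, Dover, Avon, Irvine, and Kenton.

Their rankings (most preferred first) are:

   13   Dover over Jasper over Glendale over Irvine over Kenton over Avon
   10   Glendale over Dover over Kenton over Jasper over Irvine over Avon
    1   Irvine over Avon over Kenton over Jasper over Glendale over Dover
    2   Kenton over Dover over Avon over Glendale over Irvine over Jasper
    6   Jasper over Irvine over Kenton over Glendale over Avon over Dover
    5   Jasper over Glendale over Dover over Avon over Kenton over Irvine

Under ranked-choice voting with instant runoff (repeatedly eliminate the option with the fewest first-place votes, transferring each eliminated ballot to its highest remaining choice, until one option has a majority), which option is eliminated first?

Avon

Round 1: Dover 13, Jasper 11, Glendale 10, Kenton 2, Irvine 1, Avon 0. Avon has the fewest and is eliminated.
Round 2: Dover 13, Jasper 11, Glendale 10, Kenton 2, Irvine 1. Irvine has the fewest and is eliminated.
Round 3: Dover 13, Jasper 11, Glendale 10, Kenton 3. Kenton has the fewest and is eliminated.
Round 4: Dover 15, Jasper 12, Glendale 10. Glendale has the fewest and is eliminated.
Round 5: Dover 25, Jasper 12. Dover has a majority.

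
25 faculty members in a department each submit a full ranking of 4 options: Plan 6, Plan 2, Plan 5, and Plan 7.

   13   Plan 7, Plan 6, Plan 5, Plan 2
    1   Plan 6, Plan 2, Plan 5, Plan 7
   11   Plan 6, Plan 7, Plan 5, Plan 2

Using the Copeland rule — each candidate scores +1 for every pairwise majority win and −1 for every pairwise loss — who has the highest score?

Plan 7

Pairwise results:
  Plan 6 vs Plan 2: Plan 6 wins 25–0.
  Plan 6 vs Plan 5: Plan 6 wins 25–0.
  Plan 6 vs Plan 7: Plan 7 wins 13–12.
  Plan 2 vs Plan 5: Plan 5 wins 24–1.
  Plan 2 vs Plan 7: Plan 7 wins 24–1.
  Plan 5 vs Plan 7: Plan 7 wins 24–1.
Copeland scores (wins − losses):
  Plan 6: 2 − 1 = 1
  Plan 2: 0 − 3 = -3
  Plan 5: 1 − 2 = -1
  Plan 7: 3 − 0 = 3
Plan 7 has the best Copeland score.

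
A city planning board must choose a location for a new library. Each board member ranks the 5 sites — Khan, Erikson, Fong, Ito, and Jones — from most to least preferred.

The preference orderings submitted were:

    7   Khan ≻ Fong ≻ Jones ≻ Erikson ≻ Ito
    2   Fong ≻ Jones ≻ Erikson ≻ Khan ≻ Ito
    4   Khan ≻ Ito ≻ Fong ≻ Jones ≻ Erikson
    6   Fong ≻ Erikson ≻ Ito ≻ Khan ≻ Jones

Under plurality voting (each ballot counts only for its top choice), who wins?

Khan

First-place vote totals:
  Khan: 11
  Erikson: 0
  Fong: 8
  Ito: 0
  Jones: 0
Khan has the most first-place votes.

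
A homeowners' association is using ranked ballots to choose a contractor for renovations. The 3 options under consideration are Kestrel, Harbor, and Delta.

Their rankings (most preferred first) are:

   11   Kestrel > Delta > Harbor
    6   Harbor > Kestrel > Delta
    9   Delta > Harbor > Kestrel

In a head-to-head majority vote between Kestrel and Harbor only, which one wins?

Harbor

Ballots ranking Kestrel above Harbor: 11.
Ballots ranking Harbor above Kestrel: 6+9 = 15.
Harbor wins the head-to-head, 15–11.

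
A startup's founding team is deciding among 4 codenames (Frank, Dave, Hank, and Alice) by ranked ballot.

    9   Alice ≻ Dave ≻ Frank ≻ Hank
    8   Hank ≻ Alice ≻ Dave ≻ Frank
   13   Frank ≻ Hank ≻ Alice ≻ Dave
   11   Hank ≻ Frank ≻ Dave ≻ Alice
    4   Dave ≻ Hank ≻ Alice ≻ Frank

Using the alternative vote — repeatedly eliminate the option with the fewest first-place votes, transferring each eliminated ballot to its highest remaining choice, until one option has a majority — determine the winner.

Round 1: Hank 19, Frank 13, Alice 9, Dave 4. Dave has the fewest and is eliminated.
Round 2: Hank 23, Frank 13, Alice 9. Hank has a majority.

Hank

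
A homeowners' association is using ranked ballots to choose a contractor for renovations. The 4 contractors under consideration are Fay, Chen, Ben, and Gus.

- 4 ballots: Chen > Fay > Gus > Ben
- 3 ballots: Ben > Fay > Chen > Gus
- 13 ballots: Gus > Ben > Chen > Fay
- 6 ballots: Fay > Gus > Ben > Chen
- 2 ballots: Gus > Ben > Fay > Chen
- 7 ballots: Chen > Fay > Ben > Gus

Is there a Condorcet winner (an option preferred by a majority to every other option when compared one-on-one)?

Head-to-head results (35 voters total):
Fay vs Chen: Chen wins 24–11.
Fay vs Ben: Ben wins 18–17.
Fay vs Gus: Fay wins 20–15.
Chen vs Ben: Ben wins 24–11.
Chen vs Gus: Gus wins 21–14.
Ben vs Gus: Gus wins 25–10.
No candidate beats all others: Fay beats Gus beats Chen beats Fay, a majority cycle.

No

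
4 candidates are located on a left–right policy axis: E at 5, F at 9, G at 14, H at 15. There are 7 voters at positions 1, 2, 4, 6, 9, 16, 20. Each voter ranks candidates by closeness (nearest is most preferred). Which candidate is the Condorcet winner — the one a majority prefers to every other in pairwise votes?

E

With single-peaked preferences on a line, the Condorcet winner is the candidate closest to the median voter.
The median voter (position 6) is closest to E at 5.
Check: E vs H — voters closer to E: 5 of 7.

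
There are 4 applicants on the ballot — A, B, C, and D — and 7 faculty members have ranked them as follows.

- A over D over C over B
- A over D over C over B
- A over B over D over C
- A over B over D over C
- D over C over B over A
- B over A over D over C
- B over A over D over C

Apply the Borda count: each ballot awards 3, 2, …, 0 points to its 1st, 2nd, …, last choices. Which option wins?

Borda scores:
  A: 3 + 3 + 3 + 3 + 0 + 2 + 2 = 16
  B: 0 + 0 + 2 + 2 + 1 + 3 + 3 = 11
  C: 1 + 1 + 0 + 0 + 2 + 0 + 0 = 4
  D: 2 + 2 + 1 + 1 + 3 + 1 + 1 = 11
A has the highest total.

A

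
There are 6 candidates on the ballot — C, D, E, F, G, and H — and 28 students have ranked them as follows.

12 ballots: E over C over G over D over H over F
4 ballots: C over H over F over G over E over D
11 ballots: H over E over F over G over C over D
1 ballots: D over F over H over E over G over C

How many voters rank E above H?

Ballots ranking E above H: 12.
Ballots ranking H above E: 4+11+1 = 16.
So 12 of 28 voters prefer E to H.

12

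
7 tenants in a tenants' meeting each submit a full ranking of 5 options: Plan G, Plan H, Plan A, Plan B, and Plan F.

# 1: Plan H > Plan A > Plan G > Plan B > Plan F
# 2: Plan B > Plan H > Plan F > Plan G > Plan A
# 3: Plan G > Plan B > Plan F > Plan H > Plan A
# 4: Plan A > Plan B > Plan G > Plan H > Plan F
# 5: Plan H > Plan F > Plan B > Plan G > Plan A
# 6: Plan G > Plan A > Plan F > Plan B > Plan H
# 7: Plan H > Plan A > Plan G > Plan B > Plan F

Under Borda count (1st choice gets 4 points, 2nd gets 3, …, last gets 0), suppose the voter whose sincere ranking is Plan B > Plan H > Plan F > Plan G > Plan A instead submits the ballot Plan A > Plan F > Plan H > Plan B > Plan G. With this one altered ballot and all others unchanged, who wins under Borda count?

Plan A

Borda totals with the altered ballot: Plan G 15, Plan H 16, Plan A 17, Plan B 12, Plan F 10.
The switch changes the winner from Plan H to Plan A.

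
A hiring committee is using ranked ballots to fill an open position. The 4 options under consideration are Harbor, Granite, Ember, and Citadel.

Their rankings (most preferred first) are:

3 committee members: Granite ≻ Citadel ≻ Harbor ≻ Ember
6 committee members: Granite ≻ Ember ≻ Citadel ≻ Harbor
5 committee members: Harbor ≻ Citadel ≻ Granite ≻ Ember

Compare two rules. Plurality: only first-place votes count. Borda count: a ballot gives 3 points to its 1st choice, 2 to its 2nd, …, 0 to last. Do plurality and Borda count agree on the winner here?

Plurality first-place counts: Harbor 5, Granite 9, Ember 0, Citadel 0 → Granite.
Borda totals: Harbor 18, Granite 32, Ember 12, Citadel 22 → Granite.
The two rules agree on Granite.

Yes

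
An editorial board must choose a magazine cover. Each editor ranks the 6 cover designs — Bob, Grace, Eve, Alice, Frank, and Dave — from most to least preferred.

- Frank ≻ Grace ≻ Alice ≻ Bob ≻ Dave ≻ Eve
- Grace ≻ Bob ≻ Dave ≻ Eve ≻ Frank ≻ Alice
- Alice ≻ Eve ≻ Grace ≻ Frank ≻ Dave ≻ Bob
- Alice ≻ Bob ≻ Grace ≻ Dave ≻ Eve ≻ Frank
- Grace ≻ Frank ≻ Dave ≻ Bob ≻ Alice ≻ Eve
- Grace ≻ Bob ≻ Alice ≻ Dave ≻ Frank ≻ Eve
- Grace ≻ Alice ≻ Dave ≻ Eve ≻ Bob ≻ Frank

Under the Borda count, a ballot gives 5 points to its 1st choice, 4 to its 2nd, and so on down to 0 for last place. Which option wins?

Borda scores:
  Bob: 2 + 4 + 0 + 4 + 2 + 4 + 1 = 17
  Grace: 4 + 5 + 3 + 3 + 5 + 5 + 5 = 30
  Eve: 0 + 2 + 4 + 1 + 0 + 0 + 2 = 9
  Alice: 3 + 0 + 5 + 5 + 1 + 3 + 4 = 21
  Frank: 5 + 1 + 2 + 0 + 4 + 1 + 0 = 13
  Dave: 1 + 3 + 1 + 2 + 3 + 2 + 3 = 15
Grace has the highest total.

Grace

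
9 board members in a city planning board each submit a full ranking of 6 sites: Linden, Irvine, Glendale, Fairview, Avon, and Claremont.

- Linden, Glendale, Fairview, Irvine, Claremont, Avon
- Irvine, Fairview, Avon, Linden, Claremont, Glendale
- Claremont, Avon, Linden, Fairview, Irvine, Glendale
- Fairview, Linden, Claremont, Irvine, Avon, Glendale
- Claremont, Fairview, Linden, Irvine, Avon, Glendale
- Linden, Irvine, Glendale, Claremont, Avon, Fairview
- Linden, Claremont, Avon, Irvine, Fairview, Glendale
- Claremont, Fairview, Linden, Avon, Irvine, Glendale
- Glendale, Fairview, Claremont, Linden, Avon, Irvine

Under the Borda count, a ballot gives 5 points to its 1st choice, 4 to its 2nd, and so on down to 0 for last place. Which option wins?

Borda scores:
  Linden: 5 + 2 + 3 + 4 + 3 + 5 + 5 + 3 + 2 = 32
  Irvine: 2 + 5 + 1 + 2 + 2 + 4 + 2 + 1 + 0 = 19
  Glendale: 4 + 0 + 0 + 0 + 0 + 3 + 0 + 0 + 5 = 12
  Fairview: 3 + 4 + 2 + 5 + 4 + 0 + 1 + 4 + 4 = 27
  Avon: 0 + 3 + 4 + 1 + 1 + 1 + 3 + 2 + 1 = 16
  Claremont: 1 + 1 + 5 + 3 + 5 + 2 + 4 + 5 + 3 = 29
Linden has the highest total.

Linden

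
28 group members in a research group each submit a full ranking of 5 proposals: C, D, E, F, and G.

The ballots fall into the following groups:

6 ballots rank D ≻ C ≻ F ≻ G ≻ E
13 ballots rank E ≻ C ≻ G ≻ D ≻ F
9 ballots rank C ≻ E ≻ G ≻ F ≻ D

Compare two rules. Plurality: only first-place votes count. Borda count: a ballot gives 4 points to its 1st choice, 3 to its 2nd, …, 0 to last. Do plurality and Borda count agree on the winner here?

Plurality first-place counts: C 9, D 6, E 13, F 0, G 0 → E.
Borda totals: C 93, D 37, E 79, F 21, G 50 → C.
The two rules disagree: plurality picks E, Borda picks C.

No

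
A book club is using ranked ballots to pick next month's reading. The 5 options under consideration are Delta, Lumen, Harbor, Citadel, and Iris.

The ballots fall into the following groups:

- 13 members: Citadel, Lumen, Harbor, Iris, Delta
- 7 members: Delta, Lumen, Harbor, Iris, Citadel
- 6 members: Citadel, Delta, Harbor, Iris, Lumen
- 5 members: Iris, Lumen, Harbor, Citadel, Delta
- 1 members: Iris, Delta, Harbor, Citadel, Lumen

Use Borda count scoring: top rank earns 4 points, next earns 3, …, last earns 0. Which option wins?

Citadel

Borda scores:
  Delta: 13·0 + 7·4 + 6·3 + 5·0 + 3 = 49
  Lumen: 13·3 + 7·3 + 6·0 + 5·3 + 0 = 75
  Harbor: 13·2 + 7·2 + 6·2 + 5·2 + 2 = 64
  Citadel: 13·4 + 7·0 + 6·4 + 5·1 + 1 = 82
  Iris: 13·1 + 7·1 + 6·1 + 5·4 + 4 = 50
Citadel has the highest total.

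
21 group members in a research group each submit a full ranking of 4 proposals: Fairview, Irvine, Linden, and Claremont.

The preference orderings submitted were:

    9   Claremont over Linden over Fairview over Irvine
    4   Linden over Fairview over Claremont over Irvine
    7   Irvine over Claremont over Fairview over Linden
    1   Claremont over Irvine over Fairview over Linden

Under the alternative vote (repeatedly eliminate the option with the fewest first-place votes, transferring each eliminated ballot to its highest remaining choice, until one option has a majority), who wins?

Claremont

Round 1: Claremont 10, Irvine 7, Linden 4, Fairview 0. Fairview has the fewest and is eliminated.
Round 2: Claremont 10, Irvine 7, Linden 4. Linden has the fewest and is eliminated.
Round 3: Claremont 14, Irvine 7. Claremont has a majority.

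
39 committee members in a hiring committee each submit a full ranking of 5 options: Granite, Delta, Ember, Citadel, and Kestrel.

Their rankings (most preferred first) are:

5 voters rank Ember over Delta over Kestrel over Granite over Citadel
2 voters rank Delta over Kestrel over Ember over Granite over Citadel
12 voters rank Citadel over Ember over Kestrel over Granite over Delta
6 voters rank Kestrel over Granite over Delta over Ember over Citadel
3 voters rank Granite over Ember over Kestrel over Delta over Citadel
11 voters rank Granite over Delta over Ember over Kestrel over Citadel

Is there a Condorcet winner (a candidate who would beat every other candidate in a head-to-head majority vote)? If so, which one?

None — there is no Condorcet winner

Head-to-head results (39 voters total):
Granite vs Delta: Granite wins 32–7.
Granite vs Ember: Granite wins 20–19.
Granite vs Citadel: Granite wins 27–12.
Granite vs Kestrel: Kestrel wins 25–14.
Delta vs Ember: Ember wins 20–19.
Delta vs Citadel: Delta wins 27–12.
Delta vs Kestrel: Kestrel wins 21–18.
Ember vs Citadel: Ember wins 27–12.
Ember vs Kestrel: Ember wins 31–8.
Citadel vs Kestrel: Kestrel wins 27–12.
No candidate beats all others: Granite beats Ember beats Kestrel beats Granite, a majority cycle.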